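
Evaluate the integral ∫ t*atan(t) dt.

Use integration by parts with u = arctan(t), dv = t dt.
Then du = 1/(t**2 + 1) dt.

t**2*atan(t)/2 - t/2 + atan(t)/2 + C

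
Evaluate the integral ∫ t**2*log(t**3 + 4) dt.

t**3*log(t**3 + 4)/3 - t**3/3 + 4*log(t**3 + 4)/3 + C

Let u = t**3 + 4, so du = (3*t**2) dt.
The integral becomes (1/3)·∫ log(u) du; integrate by parts with u′=log(u), dv′=du.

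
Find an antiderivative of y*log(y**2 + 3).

y**2*log(y**2 + 3)/2 - y**2/2 + 3*log(y**2 + 3)/2 + C

Let u = y**2 + 3, so du = (2*y) dy.
The integral becomes (1/2)·∫ log(u) du; integrate by parts with u′=log(u), dv′=du.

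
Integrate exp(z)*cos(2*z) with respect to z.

Let I denote the integral. Integrate by parts with u = cos(2*z), dv = exp(z) dz, so v = exp(z): I = exp(z)*cos(2*z) + 2·∫ exp(z)*sin(2*z) dz.
Apply parts again with u = sin(2*z), dv = exp(z) dz: ∫ exp(z)*sin(2*z) dz = exp(z)*sin(2*z) − 2·I. Substituting back brings back I: I = 2*exp(z)*sin(2*z) + exp(z)*cos(2*z) − 4·I.
Solving for I: (1 + 4)·I equals the remaining terms, so I = (1/5)·(2*exp(z)*sin(2*z) + exp(z)*cos(2*z)).

2*exp(z)*sin(2*z)/5 + exp(z)*cos(2*z)/5 + C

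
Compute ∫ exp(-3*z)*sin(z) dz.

-3*exp(-3*z)*sin(z)/10 - exp(-3*z)*cos(z)/10 + C

Let I denote the integral. Integrate by parts with u = sin(z), dv = exp(-3*z) dz, so v = -exp(-3*z)/3: I = -exp(-3*z)*sin(z)/3 + (1/3)·∫ exp(-3*z)*cos(z) dz.
Apply parts again with u = cos(z), dv = exp(-3*z) dz: ∫ exp(-3*z)*cos(z) dz = -exp(-3*z)*cos(z)/3 − (1/3)·I. Substituting back brings back I: I = -exp(-3*z)*sin(z)/3 - exp(-3*z)*cos(z)/9 − (1/9)·I.
Solving for I: (1 + 1/9)·I equals the remaining terms, so I = (9/10)·(-exp(-3*z)*sin(z)/3 - exp(-3*z)*cos(z)/9).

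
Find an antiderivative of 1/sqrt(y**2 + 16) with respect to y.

Substitute y = 4·tan(θ), so dy = 4·sec(θ)^2 dθ and the radical becomes sqrt(y**2 + 16) = 4·sec(θ) by the Pythagorean identity.
Integrate the resulting trig expression in θ, then back-substitute tan(θ) = y/4, sec(θ) = sqrt(y**2 + 16)/4 (absorbing any constant into C).

log(y + sqrt(y**2 + 16)) + C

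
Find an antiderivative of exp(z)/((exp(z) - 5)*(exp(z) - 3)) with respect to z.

Let u = e^z, du = e^z dz.
The integral becomes ∫ du/((u-3)(u-5)); decompose into partial fractions.

log(exp(z) - 5)/2 - log(exp(z) - 3)/2 + C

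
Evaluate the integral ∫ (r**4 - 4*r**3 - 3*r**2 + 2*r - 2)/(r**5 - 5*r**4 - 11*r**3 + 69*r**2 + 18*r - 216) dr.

-log(r - 4) + 143*log(r - 3)/90 - log(r + 2)/5 + 11*log(r + 3)/18 - 5/(3*r - 9) + C

Factor the denominator: (r - 4)*(r - 3)**2*(r + 2)*(r + 3).
Partial-fraction decomposition: 11/(18*(r + 3)) - 1/(5*(r + 2)) + 143/(90*(r - 3)) + 5/(3*(r - 3)**2) - 1/(r - 4).
Integrate each term; A/(r−a) gives A·log|r−a|; A/(r−a)² gives −A/(r−a).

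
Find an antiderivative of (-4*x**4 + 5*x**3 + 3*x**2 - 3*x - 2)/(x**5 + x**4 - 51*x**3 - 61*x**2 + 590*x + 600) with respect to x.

-2008*log(x - 6)/847 + 67*log(x - 4)/81 - log(x + 1)/112 - 383809*log(x + 5)/156816 - 3037/(396*x + 1980) + C

Factor the denominator: (x - 6)*(x - 4)*(x + 1)*(x + 5)**2.
Partial-fraction decomposition: -383809/(156816*(x + 5)) + 3037/(396*(x + 5)**2) - 1/(112*(x + 1)) + 67/(81*(x - 4)) - 2008/(847*(x - 6)).
Integrate each term; A/(x−a) gives A·log|x−a|; A/(x−a)² gives −A/(x−a).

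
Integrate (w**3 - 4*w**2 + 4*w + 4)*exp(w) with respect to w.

(w**3 - 7*w**2 + 18*w - 14)*exp(w) + C

Use integration by parts with u = w**3 - 4*w**2 + 4*w + 4, dv = exp(w) dw, so v = exp(w).
Apply parts 3 times (tabular method): alternate signs, differentiate u down to 0, integrate dv up.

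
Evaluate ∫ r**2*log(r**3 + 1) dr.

Let u = r**3 + 1, so du = (3*r**2) dr.
The integral becomes (1/3)·∫ log(u) du; integrate by parts with u′=log(u), dv′=du.

r**3*log(r**3 + 1)/3 - r**3/3 + log(r**3 + 1)/3 + C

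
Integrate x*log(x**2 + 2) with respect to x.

Let u = x**2 + 2, so du = (2*x) dx.
The integral becomes (1/2)·∫ log(u) du; integrate by parts with u′=log(u), dv′=du.

x**2*log(x**2 + 2)/2 - x**2/2 + log(x**2 + 2) + C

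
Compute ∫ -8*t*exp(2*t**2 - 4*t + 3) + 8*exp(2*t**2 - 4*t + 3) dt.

Let u = 2*t**2 - 4*t + 3, so du = (4*t - 4) dt.
Rewriting, the integral becomes -2·∫ e^u du = -2·e^u.
Substituting back, u = 2*t**2 - 4*t + 3.

-2*exp(2*t**2 - 4*t + 3) + C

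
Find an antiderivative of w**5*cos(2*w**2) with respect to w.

Let u = w², du = 2w dw; rewrite as (1/2)∫ u^2·cos(2u) du.
Now integrate by parts 2 times.

w**4*sin(2*w**2)/4 + w**2*cos(2*w**2)/4 - sin(2*w**2)/8 + C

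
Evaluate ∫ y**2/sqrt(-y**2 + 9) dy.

Substitute y = 3·sin(θ), so dy = 3·cos(θ) dθ and the radical becomes sqrt(-y**2 + 9) = 3·cos(θ) by the Pythagorean identity.
Integrate the resulting trig expression in θ, then back-substitute θ = asin(y/3), sin(θ) = y/3, cos(θ) = sqrt(-y**2 + 9)/3 (absorbing any constant into C).

-y*sqrt(-y**2 + 9)/2 + 9*asin(y/3)/2 + C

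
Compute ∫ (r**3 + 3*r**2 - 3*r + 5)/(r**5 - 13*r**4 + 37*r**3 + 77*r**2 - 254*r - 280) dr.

79*log(r - 7)/72 - 95*log(r - 5)/42 + 7*log(r - 4)/6 - log(r + 1)/24 + 5*log(r + 2)/126 + C

Factor the denominator: (r - 7)*(r - 5)*(r - 4)*(r + 1)*(r + 2).
Partial-fraction decomposition: 5/(126*(r + 2)) - 1/(24*(r + 1)) + 7/(6*(r - 4)) - 95/(42*(r - 5)) + 79/(72*(r - 7)).
Integrate each term: A/(r−a) contributes A·log|r−a|.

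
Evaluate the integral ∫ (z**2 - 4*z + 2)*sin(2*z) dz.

-z**2*cos(2*z)/2 + z*sin(2*z)/2 + 2*z*cos(2*z) - sin(2*z) - 3*cos(2*z)/4 + C

Use integration by parts with u = z**2 - 4*z + 2, dv = sin(2*z) dz, so v = -cos(2*z)/2.
Apply parts 2 times (tabular method): alternate signs, differentiate u down to 0, integrate dv up.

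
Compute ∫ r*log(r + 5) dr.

r**2*log(r + 5)/2 - r**2/4 + 5*r/2 - 25*log(r + 5)/2 + C

Use integration by parts with u = log(r + 5), dv = r dr.
Then du = 1/(r + 5) dr and v = r**2/2.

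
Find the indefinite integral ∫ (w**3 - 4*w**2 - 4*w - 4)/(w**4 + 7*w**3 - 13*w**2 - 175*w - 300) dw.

Factor the denominator: (w - 5)*(w + 3)*(w + 4)*(w + 5).
Partial-fraction decomposition: 209/(20*(w + 5)) - 116/(9*(w + 4)) + 55/(16*(w + 3)) + 1/(720*(w - 5)).
Integrate each term: A/(w−a) contributes A·log|w−a|.

log(w - 5)/720 + 55*log(w + 3)/16 - 116*log(w + 4)/9 + 209*log(w + 5)/20 + C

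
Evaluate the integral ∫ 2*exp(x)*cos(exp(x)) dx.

Let u = exp(x), so du = (exp(x)) dx.
Rewriting, the integral becomes 2·∫ cos(u) du = 2·sin(u).
Substituting back, u = exp(x).

2*sin(exp(x)) + C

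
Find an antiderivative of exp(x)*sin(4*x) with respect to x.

exp(x)*sin(4*x)/17 - 4*exp(x)*cos(4*x)/17 + C

Let I denote the integral. Integrate by parts with u = sin(4*x), dv = exp(x) dx, so v = exp(x): I = exp(x)*sin(4*x) − 4·∫ exp(x)*cos(4*x) dx.
Apply parts again with u = cos(4*x), dv = exp(x) dx: ∫ exp(x)*cos(4*x) dx = exp(x)*cos(4*x) + 4·I. Substituting back brings back I: I = exp(x)*sin(4*x) - 4*exp(x)*cos(4*x) − 16·I.
Solving for I: (1 + 16)·I equals the remaining terms, so I = (1/17)·(exp(x)*sin(4*x) - 4*exp(x)*cos(4*x)).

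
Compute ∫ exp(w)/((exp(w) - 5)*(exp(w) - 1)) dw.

log(exp(w) - 5)/4 - log(exp(w) - 1)/4 + C

Let u = e^w, du = e^w dw.
The integral becomes ∫ du/((u-5)(u-1)); decompose into partial fractions.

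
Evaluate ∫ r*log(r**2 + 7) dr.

Let u = r**2 + 7, so du = (2*r) dr.
The integral becomes (1/2)·∫ log(u) du; integrate by parts with u′=log(u), dv′=du.

r**2*log(r**2 + 7)/2 - r**2/2 + 7*log(r**2 + 7)/2 + C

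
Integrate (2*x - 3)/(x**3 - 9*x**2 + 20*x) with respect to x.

Factor the denominator: x*(x - 5)*(x - 4).
Partial-fraction decomposition: -5/(4*(x - 4)) + 7/(5*(x - 5)) - 3/(20*x).
Integrate each term: A/(x−a) contributes A·log|x−a|.

-3*log(x)/20 + 7*log(x - 5)/5 - 5*log(x - 4)/4 + C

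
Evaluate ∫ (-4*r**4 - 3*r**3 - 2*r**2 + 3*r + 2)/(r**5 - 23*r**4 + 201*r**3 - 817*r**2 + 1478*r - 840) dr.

-2677*log(r - 7)/9 + 2942*log(r - 6)/5 - 727*log(r - 5)/2 + 617*log(r - 4)/9 - log(r - 1)/90 + C

Factor the denominator: (r - 7)*(r - 6)*(r - 5)*(r - 4)*(r - 1).
Partial-fraction decomposition: -1/(90*(r - 1)) + 617/(9*(r - 4)) - 727/(2*(r - 5)) + 2942/(5*(r - 6)) - 2677/(9*(r - 7)).
Integrate each term: A/(r−a) contributes A·log|r−a|.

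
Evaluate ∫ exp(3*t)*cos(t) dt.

Let I denote the integral. Integrate by parts with u = cos(t), dv = exp(3*t) dt, so v = exp(3*t)/3: I = exp(3*t)*cos(t)/3 + (1/3)·∫ exp(3*t)*sin(t) dt.
Apply parts again with u = sin(t), dv = exp(3*t) dt: ∫ exp(3*t)*sin(t) dt = exp(3*t)*sin(t)/3 − (1/3)·I. Substituting back brings back I: I = exp(3*t)*sin(t)/9 + exp(3*t)*cos(t)/3 − (1/9)·I.
Solving for I: (1 + 1/9)·I equals the remaining terms, so I = (9/10)·(exp(3*t)*sin(t)/9 + exp(3*t)*cos(t)/3).

exp(3*t)*sin(t)/10 + 3*exp(3*t)*cos(t)/10 + C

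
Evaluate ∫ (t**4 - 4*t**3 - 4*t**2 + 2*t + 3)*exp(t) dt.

(t**4 - 8*t**3 + 20*t**2 - 38*t + 41)*exp(t) + C

Use integration by parts with u = t**4 - 4*t**3 - 4*t**2 + 2*t + 3, dv = exp(t) dt, so v = exp(t).
Apply parts 4 times (tabular method): alternate signs, differentiate u down to 0, integrate dv up.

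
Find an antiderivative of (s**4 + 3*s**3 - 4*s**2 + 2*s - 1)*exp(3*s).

(27*s**4 + 45*s**3 - 153*s**2 + 156*s - 79)*exp(3*s)/81 + C

Use integration by parts with u = s**4 + 3*s**3 - 4*s**2 + 2*s - 1, dv = exp(3*s) ds, so v = exp(3*s)/3.
Apply parts 4 times (tabular method): alternate signs, differentiate u down to 0, integrate dv up.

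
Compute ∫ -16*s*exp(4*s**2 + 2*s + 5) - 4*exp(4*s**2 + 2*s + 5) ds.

Let u = 4*s**2 + 2*s + 5, so du = (8*s + 2) ds.
Rewriting, the integral becomes -2·∫ e^u du = -2·e^u.
Substituting back, u = 4*s**2 + 2*s + 5.

-2*exp(4*s**2 + 2*s + 5) + C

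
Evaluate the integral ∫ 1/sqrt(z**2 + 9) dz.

log(z + sqrt(z**2 + 9)) + C

Substitute z = 3·tan(θ), so dz = 3·sec(θ)^2 dθ and the radical becomes sqrt(z**2 + 9) = 3·sec(θ) by the Pythagorean identity.
Integrate the resulting trig expression in θ, then back-substitute tan(θ) = z/3, sec(θ) = sqrt(z**2 + 9)/3 (absorbing any constant into C).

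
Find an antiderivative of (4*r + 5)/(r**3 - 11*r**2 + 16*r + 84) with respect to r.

Factor the denominator: (r - 7)*(r - 6)*(r + 2).
Partial-fraction decomposition: -1/(24*(r + 2)) - 29/(8*(r - 6)) + 11/(3*(r - 7)).
Integrate each term: A/(r−a) contributes A·log|r−a|.

11*log(r - 7)/3 - 29*log(r - 6)/8 - log(r + 2)/24 + C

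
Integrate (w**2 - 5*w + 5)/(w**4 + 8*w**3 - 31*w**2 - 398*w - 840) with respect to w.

Factor the denominator: (w - 7)*(w + 4)*(w + 5)*(w + 6).
Partial-fraction decomposition: -71/(26*(w + 6)) + 55/(12*(w + 5)) - 41/(22*(w + 4)) + 19/(1716*(w - 7)).
Integrate each term: A/(w−a) contributes A·log|w−a|.

19*log(w - 7)/1716 - 41*log(w + 4)/22 + 55*log(w + 5)/12 - 71*log(w + 6)/26 + C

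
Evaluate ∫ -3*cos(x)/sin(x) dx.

-3*log(sin(x)) + C

Let u = sin(x), so du = (cos(x)) dx.
Rewriting, the integral becomes -3·∫ 1/u du = -3·log(u).
Substituting back, u = sin(x).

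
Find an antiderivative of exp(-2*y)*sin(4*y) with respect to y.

-exp(-2*y)*sin(4*y)/10 - exp(-2*y)*cos(4*y)/5 + C

Let I denote the integral. Integrate by parts with u = sin(4*y), dv = exp(-2*y) dy, so v = -exp(-2*y)/2: I = -exp(-2*y)*sin(4*y)/2 + 2·∫ exp(-2*y)*cos(4*y) dy.
Apply parts again with u = cos(4*y), dv = exp(-2*y) dy: ∫ exp(-2*y)*cos(4*y) dy = -exp(-2*y)*cos(4*y)/2 − 2·I. Substituting back brings back I: I = -exp(-2*y)*sin(4*y)/2 - exp(-2*y)*cos(4*y) − 4·I.
Solving for I: (1 + 4)·I equals the remaining terms, so I = (1/5)·(-exp(-2*y)*sin(4*y)/2 - exp(-2*y)*cos(4*y)).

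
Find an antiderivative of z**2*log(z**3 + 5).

z**3*log(z**3 + 5)/3 - z**3/3 + 5*log(z**3 + 5)/3 + C

Let u = z**3 + 5, so du = (3*z**2) dz.
The integral becomes (1/3)·∫ log(u) du; integrate by parts with u′=log(u), dv′=du.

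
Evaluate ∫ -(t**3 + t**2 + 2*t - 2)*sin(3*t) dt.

Use integration by parts with u = t**3 + t**2 + 2*t - 2, dv = -sin(3*t) dt, so v = cos(3*t)/3.
Apply parts 3 times (tabular method): alternate signs, differentiate u down to 0, integrate dv up.

t**3*cos(3*t)/3 - t**2*sin(3*t)/3 + t**2*cos(3*t)/3 - 2*t*sin(3*t)/9 + 4*t*cos(3*t)/9 - 4*sin(3*t)/27 - 20*cos(3*t)/27 + C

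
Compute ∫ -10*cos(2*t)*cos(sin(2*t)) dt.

-5*sin(sin(2*t)) + C

Let u = sin(2*t), so du = (2*cos(2*t)) dt.
Rewriting, the integral becomes -5·∫ cos(u) du = -5·sin(u).
Substituting back, u = sin(2*t).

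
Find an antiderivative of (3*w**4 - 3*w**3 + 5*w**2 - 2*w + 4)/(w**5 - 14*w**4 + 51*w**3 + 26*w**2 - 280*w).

Factor the denominator: w*(w - 7)*(w - 5)*(w - 4)*(w + 2).
Partial-fraction decomposition: 25/(189*(w + 2)) + 163/(18*(w - 4)) - 1619/(70*(w - 5)) + 6409/(378*(w - 7)) - 1/(70*w).
Integrate each term: A/(w−a) contributes A·log|w−a|.

-log(w)/70 + 6409*log(w - 7)/378 - 1619*log(w - 5)/70 + 163*log(w - 4)/18 + 25*log(w + 2)/189 + C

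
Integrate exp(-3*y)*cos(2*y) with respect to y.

Let I denote the integral. Integrate by parts with u = cos(2*y), dv = exp(-3*y) dy, so v = -exp(-3*y)/3: I = -exp(-3*y)*cos(2*y)/3 − (2/3)·∫ exp(-3*y)*sin(2*y) dy.
Apply parts again with u = sin(2*y), dv = exp(-3*y) dy: ∫ exp(-3*y)*sin(2*y) dy = -exp(-3*y)*sin(2*y)/3 + (2/3)·I. Substituting back brings back I: I = 2*exp(-3*y)*sin(2*y)/9 - exp(-3*y)*cos(2*y)/3 − (4/9)·I.
Solving for I: (1 + 4/9)·I equals the remaining terms, so I = (9/13)·(2*exp(-3*y)*sin(2*y)/9 - exp(-3*y)*cos(2*y)/3).

2*exp(-3*y)*sin(2*y)/13 - 3*exp(-3*y)*cos(2*y)/13 + C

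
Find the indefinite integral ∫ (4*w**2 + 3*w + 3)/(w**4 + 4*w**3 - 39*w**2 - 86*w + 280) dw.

Factor the denominator: (w - 5)*(w - 2)*(w + 4)*(w + 7).
Partial-fraction decomposition: -89/(162*(w + 7)) + 55/(162*(w + 4)) - 25/(162*(w - 2)) + 59/(162*(w - 5)).
Integrate each term: A/(w−a) contributes A·log|w−a|.

59*log(w - 5)/162 - 25*log(w - 2)/162 + 55*log(w + 4)/162 - 89*log(w + 7)/162 + C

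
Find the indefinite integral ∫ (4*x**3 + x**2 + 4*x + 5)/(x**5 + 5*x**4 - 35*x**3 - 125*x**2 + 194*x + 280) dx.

Factor the denominator: (x - 5)*(x - 2)*(x + 1)*(x + 4)*(x + 7).
Partial-fraction decomposition: -673/(972*(x + 7)) + 251/(486*(x + 4)) - 1/(162*(x + 1)) - 49/(486*(x - 2)) + 275/(972*(x - 5)).
Integrate each term: A/(x−a) contributes A·log|x−a|.

275*log(x - 5)/972 - 49*log(x - 2)/486 - log(x + 1)/162 + 251*log(x + 4)/486 - 673*log(x + 7)/972 + C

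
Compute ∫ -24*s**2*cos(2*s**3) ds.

Let u = 2*s**3, so du = (6*s**2) ds.
Rewriting, the integral becomes -4·∫ cos(u) du = -4·sin(u).
Substituting back, u = 2*s**3.

-4*sin(2*s**3) + C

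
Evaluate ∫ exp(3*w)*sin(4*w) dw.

3*exp(3*w)*sin(4*w)/25 - 4*exp(3*w)*cos(4*w)/25 + C

Let I denote the integral. Integrate by parts with u = sin(4*w), dv = exp(3*w) dw, so v = exp(3*w)/3: I = exp(3*w)*sin(4*w)/3 − (4/3)·∫ exp(3*w)*cos(4*w) dw.
Apply parts again with u = cos(4*w), dv = exp(3*w) dw: ∫ exp(3*w)*cos(4*w) dw = exp(3*w)*cos(4*w)/3 + (4/3)·I. Substituting back brings back I: I = exp(3*w)*sin(4*w)/3 - 4*exp(3*w)*cos(4*w)/9 − (16/9)·I.
Solving for I: (1 + 16/9)·I equals the remaining terms, so I = (9/25)·(exp(3*w)*sin(4*w)/3 - 4*exp(3*w)*cos(4*w)/9).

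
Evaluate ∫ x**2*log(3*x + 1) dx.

Use integration by parts with u = log(3*x + 1), dv = x**2 dx.
Then du = 3/(3*x + 1) dx and v = x**3/3.

x**3*log(3*x + 1)/3 - x**3/9 + x**2/18 - x/27 + log(3*x + 1)/81 + C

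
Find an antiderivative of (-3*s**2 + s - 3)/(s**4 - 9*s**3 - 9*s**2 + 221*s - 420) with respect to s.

-143*log(s - 7)/144 + 47*log(s - 4)/27 - 27*log(s - 3)/32 + 83*log(s + 5)/864 + C

Factor the denominator: (s - 7)*(s - 4)*(s - 3)*(s + 5).
Partial-fraction decomposition: 83/(864*(s + 5)) - 27/(32*(s - 3)) + 47/(27*(s - 4)) - 143/(144*(s - 7)).
Integrate each term: A/(s−a) contributes A·log|s−a|.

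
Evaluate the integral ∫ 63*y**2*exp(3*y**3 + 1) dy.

7*exp(3*y**3 + 1) + C

Let u = 3*y**3 + 1, so du = (9*y**2) dy.
Rewriting, the integral becomes 7·∫ e^u du = 7·e^u.
Substituting back, u = 3*y**3 + 1.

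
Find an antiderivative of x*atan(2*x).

Use integration by parts with u = arctan(2*x), dv = x dx.
Then du = 2/(4*x**2 + 1) dx.

x**2*atan(2*x)/2 - x/4 + atan(2*x)/8 + C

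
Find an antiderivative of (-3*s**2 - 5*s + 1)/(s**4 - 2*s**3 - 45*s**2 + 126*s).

log(s)/126 - 137*log(s - 6)/234 + 41*log(s - 3)/90 + 111*log(s + 7)/910 + C

Factor the denominator: s*(s - 6)*(s - 3)*(s + 7).
Partial-fraction decomposition: 111/(910*(s + 7)) + 41/(90*(s - 3)) - 137/(234*(s - 6)) + 1/(126*s).
Integrate each term: A/(s−a) contributes A·log|s−a|.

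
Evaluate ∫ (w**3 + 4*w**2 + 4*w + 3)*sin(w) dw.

Use integration by parts with u = w**3 + 4*w**2 + 4*w + 3, dv = sin(w) dw, so v = -cos(w).
Apply parts 3 times (tabular method): alternate signs, differentiate u down to 0, integrate dv up.

-w**3*cos(w) + 3*w**2*sin(w) - 4*w**2*cos(w) + 8*w*sin(w) + 2*w*cos(w) - 2*sin(w) + 5*cos(w) + C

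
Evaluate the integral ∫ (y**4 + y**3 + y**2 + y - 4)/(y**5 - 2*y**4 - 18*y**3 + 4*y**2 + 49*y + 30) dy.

Factor the denominator: (y - 5)*(y - 2)*(y + 1)**2*(y + 3).
Partial-fraction decomposition: 7/(20*(y + 3)) - 1/(18*(y + 1)) - 1/(9*(y + 1)**2) - 26/(135*(y - 2)) + 97/(108*(y - 5)).
Integrate each term; A/(y−a) gives A·log|y−a|; A/(y−a)² gives −A/(y−a).

97*log(y - 5)/108 - 26*log(y - 2)/135 - log(y + 1)/18 + 7*log(y + 3)/20 + 1/(9*y + 9) + C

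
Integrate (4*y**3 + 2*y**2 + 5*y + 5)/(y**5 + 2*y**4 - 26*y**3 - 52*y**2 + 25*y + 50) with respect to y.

Factor the denominator: (y - 5)*(y - 1)*(y + 1)*(y + 2)*(y + 5).
Partial-fraction decomposition: -47/(72*(y + 5)) + 29/(63*(y + 2)) - 1/(24*(y + 1)) - 1/(9*(y - 1)) + 29/(84*(y - 5)).
Integrate each term: A/(y−a) contributes A·log|y−a|.

29*log(y - 5)/84 - log(y - 1)/9 - log(y + 1)/24 + 29*log(y + 2)/63 - 47*log(y + 5)/72 + C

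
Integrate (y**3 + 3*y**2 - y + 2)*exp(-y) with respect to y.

Use integration by parts with u = y**3 + 3*y**2 - y + 2, dv = exp(-y) dy, so v = -exp(-y).
Apply parts 3 times (tabular method): alternate signs, differentiate u down to 0, integrate dv up.

(-y**3 - 6*y**2 - 11*y - 13)*exp(-y) + C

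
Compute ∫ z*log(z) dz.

z**2*log(z)/2 - z**2/4 + C

Use integration by parts with u = log(z), dv = z dz.
Then du = 1/z dz and v = z**2/2.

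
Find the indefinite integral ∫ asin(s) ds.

Use integration by parts with u = arcsin(s), dv = ds.
Then du = 1/sqrt(-s**2 + 1) ds.

s*asin(s) + sqrt(-s**2 + 1) + C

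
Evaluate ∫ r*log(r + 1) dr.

Use integration by parts with u = log(r + 1), dv = r dr.
Then du = 1/(r + 1) dr and v = r**2/2.

r**2*log(r + 1)/2 - r**2/4 + r/2 - log(r + 1)/2 + C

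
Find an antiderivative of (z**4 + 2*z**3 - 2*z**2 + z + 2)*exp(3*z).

(27*z**4 + 18*z**3 - 72*z**2 + 75*z + 29)*exp(3*z)/81 + C

Use integration by parts with u = z**4 + 2*z**3 - 2*z**2 + z + 2, dv = exp(3*z) dz, so v = exp(3*z)/3.
Apply parts 4 times (tabular method): alternate signs, differentiate u down to 0, integrate dv up.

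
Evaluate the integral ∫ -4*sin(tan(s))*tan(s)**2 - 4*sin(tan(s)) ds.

4*cos(tan(s)) + C

Let u = tan(s), so du = (tan(s)**2 + 1) ds.
Rewriting, the integral becomes -4·∫ sin(u) du = -4·-cos(u).
Substituting back, u = tan(s).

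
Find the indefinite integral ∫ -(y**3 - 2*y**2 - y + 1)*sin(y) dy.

Use integration by parts with u = y**3 - 2*y**2 - y + 1, dv = -sin(y) dy, so v = cos(y).
Apply parts 3 times (tabular method): alternate signs, differentiate u down to 0, integrate dv up.

y**3*cos(y) - 3*y**2*sin(y) - 2*y**2*cos(y) + 4*y*sin(y) - 7*y*cos(y) + 7*sin(y) + 5*cos(y) + C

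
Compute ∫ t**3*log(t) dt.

Use integration by parts with u = log(t), dv = t**3 dt.
Then du = 1/t dt and v = t**4/4.

t**4*log(t)/4 - t**4/16 + C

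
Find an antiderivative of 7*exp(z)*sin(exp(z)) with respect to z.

Let u = exp(z), so du = (exp(z)) dz.
Rewriting, the integral becomes 7·∫ sin(u) du = 7·-cos(u).
Substituting back, u = exp(z).

-7*cos(exp(z)) + C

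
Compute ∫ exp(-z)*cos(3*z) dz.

3*exp(-z)*sin(3*z)/10 - exp(-z)*cos(3*z)/10 + C

Let I denote the integral. Integrate by parts with u = cos(3*z), dv = exp(-z) dz, so v = -exp(-z): I = -exp(-z)*cos(3*z) − 3·∫ exp(-z)*sin(3*z) dz.
Apply parts again with u = sin(3*z), dv = exp(-z) dz: ∫ exp(-z)*sin(3*z) dz = -exp(-z)*sin(3*z) + 3·I. Substituting back brings back I: I = 3*exp(-z)*sin(3*z) - exp(-z)*cos(3*z) − 9·I.
Solving for I: (1 + 9)·I equals the remaining terms, so I = (1/10)·(3*exp(-z)*sin(3*z) - exp(-z)*cos(3*z)).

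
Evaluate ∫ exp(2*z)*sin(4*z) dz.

exp(2*z)*sin(4*z)/10 - exp(2*z)*cos(4*z)/5 + C

Let I denote the integral. Integrate by parts with u = sin(4*z), dv = exp(2*z) dz, so v = exp(2*z)/2: I = exp(2*z)*sin(4*z)/2 − 2·∫ exp(2*z)*cos(4*z) dz.
Apply parts again with u = cos(4*z), dv = exp(2*z) dz: ∫ exp(2*z)*cos(4*z) dz = exp(2*z)*cos(4*z)/2 + 2·I. Substituting back brings back I: I = exp(2*z)*sin(4*z)/2 - exp(2*z)*cos(4*z) − 4·I.
Solving for I: (1 + 4)·I equals the remaining terms, so I = (1/5)·(exp(2*z)*sin(4*z)/2 - exp(2*z)*cos(4*z)).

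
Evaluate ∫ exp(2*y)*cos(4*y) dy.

exp(2*y)*sin(4*y)/5 + exp(2*y)*cos(4*y)/10 + C

Let I denote the integral. Integrate by parts with u = cos(4*y), dv = exp(2*y) dy, so v = exp(2*y)/2: I = exp(2*y)*cos(4*y)/2 + 2·∫ exp(2*y)*sin(4*y) dy.
Apply parts again with u = sin(4*y), dv = exp(2*y) dy: ∫ exp(2*y)*sin(4*y) dy = exp(2*y)*sin(4*y)/2 − 2·I. Substituting back brings back I: I = exp(2*y)*sin(4*y) + exp(2*y)*cos(4*y)/2 − 4·I.
Solving for I: (1 + 4)·I equals the remaining terms, so I = (1/5)·(exp(2*y)*sin(4*y) + exp(2*y)*cos(4*y)/2).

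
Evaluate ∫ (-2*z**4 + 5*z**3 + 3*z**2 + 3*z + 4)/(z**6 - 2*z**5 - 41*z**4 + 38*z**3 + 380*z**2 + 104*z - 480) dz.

Factor the denominator: (z - 6)*(z - 4)*(z - 1)*(z + 2)**2*(z + 5).
Partial-fraction decomposition: 1811/(5346*(z + 5)) - 1163/(5184*(z + 2)) + 31/(216*(z + 2)**2) + 13/(810*(z - 1)) + 16/(243*(z - 4)) - 691/(3520*(z - 6)).
Integrate each term; A/(z−a) gives A·log|z−a|; A/(z−a)² gives −A/(z−a).

-691*log(z - 6)/3520 + 16*log(z - 4)/243 + 13*log(z - 1)/810 - 1163*log(z + 2)/5184 + 1811*log(z + 5)/5346 - 31/(216*z + 432) + C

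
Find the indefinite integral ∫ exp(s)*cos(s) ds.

Let I denote the integral. Integrate by parts with u = cos(s), dv = exp(s) ds, so v = exp(s): I = exp(s)*cos(s) + ∫ exp(s)*sin(s) ds.
Apply parts again with u = sin(s), dv = exp(s) ds: ∫ exp(s)*sin(s) ds = exp(s)*sin(s) − I. Substituting back brings back I: I = exp(s)*sin(s) + exp(s)*cos(s) − I.
Solving for I: (1 + 1)·I equals the remaining terms, so I = (1/2)·(exp(s)*sin(s) + exp(s)*cos(s)).

exp(s)*sin(s)/2 + exp(s)*cos(s)/2 + C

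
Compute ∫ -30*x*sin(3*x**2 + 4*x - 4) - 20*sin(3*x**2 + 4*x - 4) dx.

5*cos(3*x**2 + 4*x - 4) + C

Let u = 3*x**2 + 4*x - 4, so du = (6*x + 4) dx.
Rewriting, the integral becomes -5·∫ sin(u) du = -5·-cos(u).
Substituting back, u = 3*x**2 + 4*x - 4.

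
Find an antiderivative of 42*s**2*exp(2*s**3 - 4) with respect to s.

Let u = 2*s**3 - 4, so du = (6*s**2) ds.
Rewriting, the integral becomes 7·∫ e^u du = 7·e^u.
Substituting back, u = 2*s**3 - 4.

7*exp(2*s**3 - 4) + C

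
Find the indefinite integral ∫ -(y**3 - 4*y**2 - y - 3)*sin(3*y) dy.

Use integration by parts with u = y**3 - 4*y**2 - y - 3, dv = -sin(3*y) dy, so v = cos(3*y)/3.
Apply parts 3 times (tabular method): alternate signs, differentiate u down to 0, integrate dv up.

y**3*cos(3*y)/3 - y**2*sin(3*y)/3 - 4*y**2*cos(3*y)/3 + 8*y*sin(3*y)/9 - 5*y*cos(3*y)/9 + 5*sin(3*y)/27 - 19*cos(3*y)/27 + C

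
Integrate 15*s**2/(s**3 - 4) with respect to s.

5*log(s**3 - 4) + C

Let u = s**3 - 4, so du = (3*s**2) ds.
Rewriting, the integral becomes 5·∫ 1/u du = 5·log(u).
Substituting back, u = s**3 - 4.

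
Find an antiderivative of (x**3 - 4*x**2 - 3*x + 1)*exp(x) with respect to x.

(x**3 - 7*x**2 + 11*x - 10)*exp(x) + C

Use integration by parts with u = x**3 - 4*x**2 - 3*x + 1, dv = exp(x) dx, so v = exp(x).
Apply parts 3 times (tabular method): alternate signs, differentiate u down to 0, integrate dv up.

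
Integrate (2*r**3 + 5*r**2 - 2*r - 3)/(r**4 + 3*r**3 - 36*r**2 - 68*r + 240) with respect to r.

Factor the denominator: (r - 5)*(r - 2)*(r + 4)*(r + 6).
Partial-fraction decomposition: 243/(176*(r + 6)) - 43/(108*(r + 4)) - 29/(144*(r - 2)) + 362/(297*(r - 5)).
Integrate each term: A/(r−a) contributes A·log|r−a|.

362*log(r - 5)/297 - 29*log(r - 2)/144 - 43*log(r + 4)/108 + 243*log(r + 6)/176 + C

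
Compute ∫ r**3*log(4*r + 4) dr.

r**4*log(4*r + 4)/4 - r**4/16 + r**3/12 - r**2/8 + r/4 - log(r + 1)/4 + C

Use integration by parts with u = log(4*r + 4), dv = r**3 dr.
Then du = 4/(4*r + 4) dr and v = r**4/4.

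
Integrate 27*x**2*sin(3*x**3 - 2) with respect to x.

Let u = 3*x**3 - 2, so du = (9*x**2) dx.
Rewriting, the integral becomes 3·∫ sin(u) du = 3·-cos(u).
Substituting back, u = 3*x**3 - 2.

-3*cos(3*x**3 - 2) + C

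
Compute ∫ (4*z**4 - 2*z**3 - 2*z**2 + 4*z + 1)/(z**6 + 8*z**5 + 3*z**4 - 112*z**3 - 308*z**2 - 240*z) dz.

Factor the denominator: z*(z - 4)*(z + 2)**2*(z + 3)*(z + 5).
Partial-fraction decomposition: -2681/(810*(z + 5)) + 349/(42*(z + 3)) - 275/(54*(z + 2)) + 65/(36*(z + 2)**2) + 881/(9072*(z - 4)) - 1/(240*z).
Integrate each term; A/(z−a) gives A·log|z−a|; A/(z−a)² gives −A/(z−a).

-log(z)/240 + 881*log(z - 4)/9072 - 275*log(z + 2)/54 + 349*log(z + 3)/42 - 2681*log(z + 5)/810 - 65/(36*z + 72) + C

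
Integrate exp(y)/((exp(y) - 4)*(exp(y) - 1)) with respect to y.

log(exp(y) - 4)/3 - log(exp(y) - 1)/3 + C

Let u = e^y, du = e^y dy.
The integral becomes ∫ du/((u-4)(u-1)); decompose into partial fractions.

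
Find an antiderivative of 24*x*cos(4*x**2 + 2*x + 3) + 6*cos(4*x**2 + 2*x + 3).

3*sin(4*x**2 + 2*x + 3) + C

Let u = 4*x**2 + 2*x + 3, so du = (8*x + 2) dx.
Rewriting, the integral becomes 3·∫ cos(u) du = 3·sin(u).
Substituting back, u = 4*x**2 + 2*x + 3.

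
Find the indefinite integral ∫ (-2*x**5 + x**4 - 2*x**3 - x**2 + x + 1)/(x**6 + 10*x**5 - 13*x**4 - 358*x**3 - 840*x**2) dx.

Factor the denominator: x**2*(x - 6)*(x + 4)*(x + 5)*(x + 7).
Partial-fraction decomposition: -18323/(1911*(x + 7)) + 3548/(275*(x + 5)) - 2413/(480*(x + 4)) - 14717/(51480*(x - 6)) - 241/(352800*x) - 1/(840*x**2).
Integrate each term; A/(x−a) gives A·log|x−a|; A/(x−a)² gives −A/(x−a).

-241*log(x)/352800 - 14717*log(x - 6)/51480 - 2413*log(x + 4)/480 + 3548*log(x + 5)/275 - 18323*log(x + 7)/1911 + 1/(840*x) + C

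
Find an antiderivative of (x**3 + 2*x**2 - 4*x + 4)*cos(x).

Use integration by parts with u = x**3 + 2*x**2 - 4*x + 4, dv = cos(x) dx, so v = sin(x).
Apply parts 3 times (tabular method): alternate signs, differentiate u down to 0, integrate dv up.

x**3*sin(x) + 2*x**2*sin(x) + 3*x**2*cos(x) - 10*x*sin(x) + 4*x*cos(x) - 10*cos(x) + C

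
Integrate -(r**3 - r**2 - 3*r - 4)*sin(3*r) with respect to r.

Use integration by parts with u = r**3 - r**2 - 3*r - 4, dv = -sin(3*r) dr, so v = cos(3*r)/3.
Apply parts 3 times (tabular method): alternate signs, differentiate u down to 0, integrate dv up.

r**3*cos(3*r)/3 - r**2*sin(3*r)/3 - r**2*cos(3*r)/3 + 2*r*sin(3*r)/9 - 11*r*cos(3*r)/9 + 11*sin(3*r)/27 - 34*cos(3*r)/27 + C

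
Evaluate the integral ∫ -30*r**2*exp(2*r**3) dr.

-5*exp(2*r**3) + C

Let u = 2*r**3, so du = (6*r**2) dr.
Rewriting, the integral becomes -5·∫ e^u du = -5·e^u.
Substituting back, u = 2*r**3.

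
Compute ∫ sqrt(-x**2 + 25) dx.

x*sqrt(-x**2 + 25)/2 + 25*asin(x/5)/2 + C

Substitute x = 5·sin(θ), so dx = 5·cos(θ) dθ and the radical becomes sqrt(-x**2 + 25) = 5·cos(θ) by the Pythagorean identity.
Integrate the resulting trig expression in θ, then back-substitute θ = asin(x/5), sin(θ) = x/5, cos(θ) = sqrt(-x**2 + 25)/5 (absorbing any constant into C).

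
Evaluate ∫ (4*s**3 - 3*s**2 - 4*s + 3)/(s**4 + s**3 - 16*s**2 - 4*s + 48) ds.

72*log(s - 3)/35 - 5*log(s - 2)/8 - 33*log(s + 2)/40 + 95*log(s + 4)/28 + C

Factor the denominator: (s - 3)*(s - 2)*(s + 2)*(s + 4).
Partial-fraction decomposition: 95/(28*(s + 4)) - 33/(40*(s + 2)) - 5/(8*(s - 2)) + 72/(35*(s - 3)).
Integrate each term: A/(s−a) contributes A·log|s−a|.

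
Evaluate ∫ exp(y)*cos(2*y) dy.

2*exp(y)*sin(2*y)/5 + exp(y)*cos(2*y)/5 + C

Let I denote the integral. Integrate by parts with u = cos(2*y), dv = exp(y) dy, so v = exp(y): I = exp(y)*cos(2*y) + 2·∫ exp(y)*sin(2*y) dy.
Apply parts again with u = sin(2*y), dv = exp(y) dy: ∫ exp(y)*sin(2*y) dy = exp(y)*sin(2*y) − 2·I. Substituting back brings back I: I = 2*exp(y)*sin(2*y) + exp(y)*cos(2*y) − 4·I.
Solving for I: (1 + 4)·I equals the remaining terms, so I = (1/5)·(2*exp(y)*sin(2*y) + exp(y)*cos(2*y)).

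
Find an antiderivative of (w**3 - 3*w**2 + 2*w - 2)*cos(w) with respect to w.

Use integration by parts with u = w**3 - 3*w**2 + 2*w - 2, dv = cos(w) dw, so v = sin(w).
Apply parts 3 times (tabular method): alternate signs, differentiate u down to 0, integrate dv up.

w**3*sin(w) - 3*w**2*sin(w) + 3*w**2*cos(w) - 4*w*sin(w) - 6*w*cos(w) + 4*sin(w) - 4*cos(w) + C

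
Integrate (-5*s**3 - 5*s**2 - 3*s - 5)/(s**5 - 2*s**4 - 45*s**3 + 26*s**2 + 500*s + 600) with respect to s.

Factor the denominator: (s - 6)*(s - 5)*(s + 2)**2*(s + 5).
Partial-fraction decomposition: 17/(33*(s + 5)) - 355/(1344*(s + 2)) + 1/(8*(s + 2)**2) + 11/(7*(s - 5)) - 1283/(704*(s - 6)).
Integrate each term; A/(s−a) gives A·log|s−a|; A/(s−a)² gives −A/(s−a).

-1283*log(s - 6)/704 + 11*log(s - 5)/7 - 355*log(s + 2)/1344 + 17*log(s + 5)/33 - 1/(8*s + 16) + C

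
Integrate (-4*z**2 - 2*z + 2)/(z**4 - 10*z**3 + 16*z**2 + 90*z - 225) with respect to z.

51*log(z - 5)/32 - 5*log(z - 3)/3 + 7*log(z + 3)/96 + 27/(4*z - 20) + C

Factor the denominator: (z - 5)**2*(z - 3)*(z + 3).
Partial-fraction decomposition: 7/(96*(z + 3)) - 5/(3*(z - 3)) + 51/(32*(z - 5)) - 27/(4*(z - 5)**2).
Integrate each term; A/(z−a) gives A·log|z−a|; A/(z−a)² gives −A/(z−a).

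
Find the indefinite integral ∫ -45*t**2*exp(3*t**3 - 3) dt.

-5*exp(3*t**3 - 3) + C

Let u = 3*t**3 - 3, so du = (9*t**2) dt.
Rewriting, the integral becomes -5·∫ e^u du = -5·e^u.
Substituting back, u = 3*t**3 - 3.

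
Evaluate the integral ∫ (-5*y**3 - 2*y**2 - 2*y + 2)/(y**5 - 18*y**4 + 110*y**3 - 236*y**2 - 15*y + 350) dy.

Factor the denominator: (y - 7)*(y - 5)**2*(y - 2)*(y + 1).
Partial-fraction decomposition: 7/(864*(y + 1)) + 10/(27*(y - 2)) + 397/(36*(y - 5)) + 683/(36*(y - 5)**2) - 365/(32*(y - 7)).
Integrate each term; A/(y−a) gives A·log|y−a|; A/(y−a)² gives −A/(y−a).

-365*log(y - 7)/32 + 397*log(y - 5)/36 + 10*log(y - 2)/27 + 7*log(y + 1)/864 - 683/(36*y - 180) + C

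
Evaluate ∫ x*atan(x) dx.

Use integration by parts with u = arctan(x), dv = x dx.
Then du = 1/(x**2 + 1) dx.

x**2*atan(x)/2 - x/2 + atan(x)/2 + C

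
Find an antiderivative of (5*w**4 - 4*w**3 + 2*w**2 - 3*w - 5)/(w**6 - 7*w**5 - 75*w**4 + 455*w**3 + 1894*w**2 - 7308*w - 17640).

-3422479*log(w - 7)/657072 + 515*log(w - 6)/96 - 121*log(w + 2)/7776 + 335*log(w + 5)/432 - 7429*log(w + 6)/8112 - 10705/(1404*w - 9828) + C

Factor the denominator: (w - 7)**2*(w - 6)*(w + 2)*(w + 5)*(w + 6).
Partial-fraction decomposition: -7429/(8112*(w + 6)) + 335/(432*(w + 5)) - 121/(7776*(w + 2)) + 515/(96*(w - 6)) - 3422479/(657072*(w - 7)) + 10705/(1404*(w - 7)**2).
Integrate each term; A/(w−a) gives A·log|w−a|; A/(w−a)² gives −A/(w−a).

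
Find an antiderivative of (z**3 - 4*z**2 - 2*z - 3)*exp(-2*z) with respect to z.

Use integration by parts with u = z**3 - 4*z**2 - 2*z - 3, dv = exp(-2*z) dz, so v = -exp(-2*z)/2.
Apply parts 3 times (tabular method): alternate signs, differentiate u down to 0, integrate dv up.

(-4*z**3 + 10*z**2 + 18*z + 21)*exp(-2*z)/8 + C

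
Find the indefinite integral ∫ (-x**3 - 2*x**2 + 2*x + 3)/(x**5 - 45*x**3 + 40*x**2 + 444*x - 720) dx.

Factor the denominator: (x - 5)*(x - 3)*(x - 2)*(x + 4)*(x + 6).
Partial-fraction decomposition: 15/(176*(x + 6)) - 1/(28*(x + 4)) - 1/(16*(x - 2)) + 2/(7*(x - 3)) - 3/(11*(x - 5)).
Integrate each term: A/(x−a) contributes A·log|x−a|.

-3*log(x - 5)/11 + 2*log(x - 3)/7 - log(x - 2)/16 - log(x + 4)/28 + 15*log(x + 6)/176 + C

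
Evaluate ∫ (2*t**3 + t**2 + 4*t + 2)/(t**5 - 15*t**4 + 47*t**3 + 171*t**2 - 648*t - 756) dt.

153*log(t - 7)/16 - 37834*log(t - 6)/3969 + 3*log(t + 1)/784 - 11*log(t + 3)/324 + 494/(63*t - 378) + C

Factor the denominator: (t - 7)*(t - 6)**2*(t + 1)*(t + 3).
Partial-fraction decomposition: -11/(324*(t + 3)) + 3/(784*(t + 1)) - 37834/(3969*(t - 6)) - 494/(63*(t - 6)**2) + 153/(16*(t - 7)).
Integrate each term; A/(t−a) gives A·log|t−a|; A/(t−a)² gives −A/(t−a).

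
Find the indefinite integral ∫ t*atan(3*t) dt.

t**2*atan(3*t)/2 - t/6 + atan(3*t)/18 + C

Use integration by parts with u = arctan(3*t), dv = t dt.
Then du = 3/(9*t**2 + 1) dt.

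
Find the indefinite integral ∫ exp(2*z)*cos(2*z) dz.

exp(2*z)*sin(2*z)/4 + exp(2*z)*cos(2*z)/4 + C

Let I denote the integral. Integrate by parts with u = cos(2*z), dv = exp(2*z) dz, so v = exp(2*z)/2: I = exp(2*z)*cos(2*z)/2 + ∫ exp(2*z)*sin(2*z) dz.
Apply parts again with u = sin(2*z), dv = exp(2*z) dz: ∫ exp(2*z)*sin(2*z) dz = exp(2*z)*sin(2*z)/2 − I. Substituting back brings back I: I = exp(2*z)*sin(2*z)/2 + exp(2*z)*cos(2*z)/2 − I.
Solving for I: (1 + 1)·I equals the remaining terms, so I = (1/2)·(exp(2*z)*sin(2*z)/2 + exp(2*z)*cos(2*z)/2).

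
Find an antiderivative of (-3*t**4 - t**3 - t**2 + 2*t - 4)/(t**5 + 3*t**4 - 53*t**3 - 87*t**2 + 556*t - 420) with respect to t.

Factor the denominator: (t - 6)*(t - 2)*(t - 1)*(t + 5)*(t + 7).
Partial-fraction decomposition: -2309/(624*(t + 7)) + 1789/(924*(t + 5)) - 7/(240*(t - 1)) + 5/(21*(t - 2)) - 1033/(715*(t - 6)).
Integrate each term: A/(t−a) contributes A·log|t−a|.

-1033*log(t - 6)/715 + 5*log(t - 2)/21 - 7*log(t - 1)/240 + 1789*log(t + 5)/924 - 2309*log(t + 7)/624 + C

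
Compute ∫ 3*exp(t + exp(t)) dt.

Let u = exp(t), so du = (exp(t)) dt.
Rewriting, the integral becomes 3·∫ e^u du = 3·e^u.
Substituting back, u = exp(t).

3*exp(exp(t)) + C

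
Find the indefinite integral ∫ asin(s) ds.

Use integration by parts with u = arcsin(s), dv = ds.
Then du = 1/sqrt(-s**2 + 1) ds.

s*asin(s) + sqrt(-s**2 + 1) + C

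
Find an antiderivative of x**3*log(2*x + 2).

x**4*log(2*x + 2)/4 - x**4/16 + x**3/12 - x**2/8 + x/4 - log(x + 1)/4 + C

Use integration by parts with u = log(2*x + 2), dv = x**3 dx.
Then du = 2/(2*x + 2) dx and v = x**4/4.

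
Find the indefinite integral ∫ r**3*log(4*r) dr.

Use integration by parts with u = log(4*r), dv = r**3 dr.
Then du = 1/r dr and v = r**4/4.

r**4*(log(r) + 2*log(2))/4 - r**4/16 + C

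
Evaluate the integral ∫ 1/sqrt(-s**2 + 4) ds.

Substitute s = 2·sin(θ), so ds = 2·cos(θ) dθ and the radical becomes sqrt(-s**2 + 4) = 2·cos(θ) by the Pythagorean identity.
Integrate the resulting trig expression in θ, then back-substitute θ = asin(s/2), sin(θ) = s/2, cos(θ) = sqrt(-s**2 + 4)/2 (absorbing any constant into C).

asin(s/2) + C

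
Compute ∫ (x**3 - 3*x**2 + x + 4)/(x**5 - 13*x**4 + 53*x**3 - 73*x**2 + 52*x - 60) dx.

59*log(x - 6)/74 - 59*log(x - 5)/78 + log(x - 2)/30 - 357*log(x**2 + 1)/9620 - 329*atan(x)/4810 + C

Factor the denominator: (x - 6)*(x - 5)*(x - 2)*(x**2 + 1).
Partial-fraction decomposition: -7*(51*x + 47)/(4810*(x**2 + 1)) + 1/(30*(x - 2)) - 59/(78*(x - 5)) + 59/(74*(x - 6)).
Integrate each term; A/(x−a) gives A·log|x−a|; the (Bx+D)/(x²+p²) term gives a log and an atan.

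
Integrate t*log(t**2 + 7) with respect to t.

Let u = t**2 + 7, so du = (2*t) dt.
The integral becomes (1/2)·∫ log(u) du; integrate by parts with u′=log(u), dv′=du.

t**2*log(t**2 + 7)/2 - t**2/2 + 7*log(t**2 + 7)/2 + C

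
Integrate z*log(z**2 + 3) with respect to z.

Let u = z**2 + 3, so du = (2*z) dz.
The integral becomes (1/2)·∫ log(u) du; integrate by parts with u′=log(u), dv′=du.

z**2*log(z**2 + 3)/2 - z**2/2 + 3*log(z**2 + 3)/2 + C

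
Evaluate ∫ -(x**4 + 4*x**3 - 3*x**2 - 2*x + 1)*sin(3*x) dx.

Use integration by parts with u = x**4 + 4*x**3 - 3*x**2 - 2*x + 1, dv = -sin(3*x) dx, so v = cos(3*x)/3.
Apply parts 4 times (tabular method): alternate signs, differentiate u down to 0, integrate dv up.

x**4*cos(3*x)/3 - 4*x**3*sin(3*x)/9 + 4*x**3*cos(3*x)/3 - 4*x**2*sin(3*x)/3 - 13*x**2*cos(3*x)/9 + 26*x*sin(3*x)/27 - 14*x*cos(3*x)/9 + 14*sin(3*x)/27 + 53*cos(3*x)/81 + C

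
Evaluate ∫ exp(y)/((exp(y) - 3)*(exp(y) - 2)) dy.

log(exp(y) - 3) - log(exp(y) - 2) + C

Let u = e^y, du = e^y dy.
The integral becomes ∫ du/((u-3)(u-2)); decompose into partial fractions.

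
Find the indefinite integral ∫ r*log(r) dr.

Use integration by parts with u = log(r), dv = r dr.
Then du = 1/r dr and v = r**2/2.

r**2*log(r)/2 - r**2/4 + C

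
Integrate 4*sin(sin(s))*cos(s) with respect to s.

Let u = sin(s), so du = (cos(s)) ds.
Rewriting, the integral becomes 4·∫ sin(u) du = 4·-cos(u).
Substituting back, u = sin(s).

-4*cos(sin(s)) + C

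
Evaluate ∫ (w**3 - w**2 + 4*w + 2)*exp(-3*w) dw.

(-3*w**3 - 12*w - 10)*exp(-3*w)/9 + C

Use integration by parts with u = w**3 - w**2 + 4*w + 2, dv = exp(-3*w) dw, so v = -exp(-3*w)/3.
Apply parts 3 times (tabular method): alternate signs, differentiate u down to 0, integrate dv up.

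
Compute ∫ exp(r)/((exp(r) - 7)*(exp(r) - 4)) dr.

Let u = e^r, du = e^r dr.
The integral becomes ∫ du/((u-4)(u-7)); decompose into partial fractions.

log(exp(r) - 7)/3 - log(exp(r) - 4)/3 + C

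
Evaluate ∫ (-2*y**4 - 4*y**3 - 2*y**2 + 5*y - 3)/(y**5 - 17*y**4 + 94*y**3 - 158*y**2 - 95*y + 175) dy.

Factor the denominator: (y - 7)*(y - 5)**2*(y - 1)*(y + 1).
Partial-fraction decomposition: -1/(72*(y + 1)) + 1/(32*(y - 1)) + 8779/(288*(y - 5)) + 889/(24*(y - 5)**2) - 65/(2*(y - 7)).
Integrate each term; A/(y−a) gives A·log|y−a|; A/(y−a)² gives −A/(y−a).

-65*log(y - 7)/2 + 8779*log(y - 5)/288 + log(y - 1)/32 - log(y + 1)/72 - 889/(24*y - 120) + C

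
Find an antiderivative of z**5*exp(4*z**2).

Let u = z², du = 2z dz; rewrite as (1/2)∫ u^2·exp(4u) du.
Now integrate by parts 2 times.

(8*z**4 - 4*z**2 + 1)*exp(4*z**2)/64 + C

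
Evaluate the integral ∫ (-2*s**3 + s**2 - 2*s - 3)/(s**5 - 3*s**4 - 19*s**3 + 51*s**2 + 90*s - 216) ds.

-123*log(s - 4)/98 + 3*log(s - 3)/2 - 19*log(s - 2)/50 + 331*log(s + 3)/2450 + 11/(35*s + 105) + C

Factor the denominator: (s - 4)*(s - 3)*(s - 2)*(s + 3)**2.
Partial-fraction decomposition: 331/(2450*(s + 3)) - 11/(35*(s + 3)**2) - 19/(50*(s - 2)) + 3/(2*(s - 3)) - 123/(98*(s - 4)).
Integrate each term; A/(s−a) gives A·log|s−a|; A/(s−a)² gives −A/(s−a).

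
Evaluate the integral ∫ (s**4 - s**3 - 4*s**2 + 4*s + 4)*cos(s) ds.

s**4*sin(s) - s**3*sin(s) + 4*s**3*cos(s) - 16*s**2*sin(s) - 3*s**2*cos(s) + 10*s*sin(s) - 32*s*cos(s) + 36*sin(s) + 10*cos(s) + C

Use integration by parts with u = s**4 - s**3 - 4*s**2 + 4*s + 4, dv = cos(s) ds, so v = sin(s).
Apply parts 4 times (tabular method): alternate signs, differentiate u down to 0, integrate dv up.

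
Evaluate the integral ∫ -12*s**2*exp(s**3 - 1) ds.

-4*exp(s**3 - 1) + C

Let u = s**3 - 1, so du = (3*s**2) ds.
Rewriting, the integral becomes -4·∫ e^u du = -4·e^u.
Substituting back, u = s**3 - 1.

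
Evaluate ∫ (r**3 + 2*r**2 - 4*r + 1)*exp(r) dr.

Use integration by parts with u = r**3 + 2*r**2 - 4*r + 1, dv = exp(r) dr, so v = exp(r).
Apply parts 3 times (tabular method): alternate signs, differentiate u down to 0, integrate dv up.

(r**3 - r**2 - 2*r + 3)*exp(r) + C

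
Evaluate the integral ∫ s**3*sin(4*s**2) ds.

-s**2*cos(4*s**2)/8 + sin(4*s**2)/32 + C

Let u = s², du = 2s ds; rewrite as (1/2)∫ u^1·sin(4u) du.
Now integrate by parts 1 time.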